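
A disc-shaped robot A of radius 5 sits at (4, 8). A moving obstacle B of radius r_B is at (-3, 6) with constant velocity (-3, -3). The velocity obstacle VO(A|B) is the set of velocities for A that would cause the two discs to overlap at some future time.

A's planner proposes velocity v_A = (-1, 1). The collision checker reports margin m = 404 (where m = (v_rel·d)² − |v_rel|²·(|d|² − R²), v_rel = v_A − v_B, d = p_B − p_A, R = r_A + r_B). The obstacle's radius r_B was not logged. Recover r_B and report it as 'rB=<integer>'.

m = 404
d = (-7, -2);  v_rel = (2, 4),  |v_rel|² = 20
v_rel×d = (2)·(-2) − (4)·(-7) = 24
since m = R²·20 − 24²:  R² = (576 + 404) / 20 = 49
R = √49 = 7  ⇒  r_B = 7 − 5 = 2

rB=2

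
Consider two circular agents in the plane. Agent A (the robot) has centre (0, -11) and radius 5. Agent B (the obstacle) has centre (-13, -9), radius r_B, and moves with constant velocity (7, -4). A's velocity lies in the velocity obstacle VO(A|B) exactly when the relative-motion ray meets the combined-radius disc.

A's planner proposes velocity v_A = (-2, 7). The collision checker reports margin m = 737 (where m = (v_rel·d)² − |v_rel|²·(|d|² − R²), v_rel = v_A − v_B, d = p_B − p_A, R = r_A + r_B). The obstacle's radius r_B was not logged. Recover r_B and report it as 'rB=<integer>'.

m = 737
d = (-13, 2);  v_rel = (-9, 11),  |v_rel|² = 202
v_rel×d = (-9)·(2) − (11)·(-13) = 125
since m = R²·202 − 125²:  R² = (15625 + 737) / 202 = 81
R = √81 = 9  ⇒  r_B = 9 − 5 = 4

rB=4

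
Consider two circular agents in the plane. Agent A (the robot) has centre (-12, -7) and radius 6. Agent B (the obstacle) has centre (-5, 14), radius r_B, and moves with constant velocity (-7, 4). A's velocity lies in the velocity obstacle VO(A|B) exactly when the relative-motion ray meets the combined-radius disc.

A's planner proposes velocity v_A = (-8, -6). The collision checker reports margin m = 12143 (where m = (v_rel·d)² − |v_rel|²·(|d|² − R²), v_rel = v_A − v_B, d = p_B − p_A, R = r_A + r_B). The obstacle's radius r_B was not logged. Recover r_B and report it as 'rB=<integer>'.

m = 12143
d = (7, 21);  v_rel = (-1, -10),  |v_rel|² = 101
v_rel×d = (-1)·(21) − (-10)·(7) = 49
since m = R²·101 − 49²:  R² = (2401 + 12143) / 101 = 144
R = √144 = 12  ⇒  r_B = 12 − 6 = 6

rB=6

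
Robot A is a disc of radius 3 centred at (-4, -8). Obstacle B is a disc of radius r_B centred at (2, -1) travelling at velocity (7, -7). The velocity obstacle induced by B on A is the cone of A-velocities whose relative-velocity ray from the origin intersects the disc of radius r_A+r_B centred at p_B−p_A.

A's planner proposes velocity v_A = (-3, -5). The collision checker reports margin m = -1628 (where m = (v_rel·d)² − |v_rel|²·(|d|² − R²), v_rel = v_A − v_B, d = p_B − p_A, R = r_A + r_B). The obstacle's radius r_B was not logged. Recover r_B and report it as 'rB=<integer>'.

m = -1628
d = (6, 7);  v_rel = (-10, 2),  |v_rel|² = 104
v_rel×d = (-10)·(7) − (2)·(6) = -82
since m = R²·104 − (-82)²:  R² = (6724 + -1628) / 104 = 49
R = √49 = 7  ⇒  r_B = 7 − 3 = 4

rB=4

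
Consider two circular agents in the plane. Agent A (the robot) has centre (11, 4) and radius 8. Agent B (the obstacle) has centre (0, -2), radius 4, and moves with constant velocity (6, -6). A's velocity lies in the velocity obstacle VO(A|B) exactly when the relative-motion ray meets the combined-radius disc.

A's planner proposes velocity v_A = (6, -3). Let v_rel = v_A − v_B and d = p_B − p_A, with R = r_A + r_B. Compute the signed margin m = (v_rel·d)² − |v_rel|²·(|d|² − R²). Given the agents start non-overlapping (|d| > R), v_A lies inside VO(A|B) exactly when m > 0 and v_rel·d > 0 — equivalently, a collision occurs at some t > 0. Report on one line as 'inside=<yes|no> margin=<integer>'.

d = (-11, -6),  |d|² = 157;  R = 8+4 = 12,  c = 157−12² = 13
v_rel = (0, 3),  |v_rel|² = 9;  v_rel·d = (0)·(-11) + (3)·(-6) = -18
9·t² + 36·t + 13 = 0  ⇒  m = (-18)² − 9·13 = 207
m = 207 > 0,  v_rel·d = -18 < 0  ⇒  outside

inside=no margin=207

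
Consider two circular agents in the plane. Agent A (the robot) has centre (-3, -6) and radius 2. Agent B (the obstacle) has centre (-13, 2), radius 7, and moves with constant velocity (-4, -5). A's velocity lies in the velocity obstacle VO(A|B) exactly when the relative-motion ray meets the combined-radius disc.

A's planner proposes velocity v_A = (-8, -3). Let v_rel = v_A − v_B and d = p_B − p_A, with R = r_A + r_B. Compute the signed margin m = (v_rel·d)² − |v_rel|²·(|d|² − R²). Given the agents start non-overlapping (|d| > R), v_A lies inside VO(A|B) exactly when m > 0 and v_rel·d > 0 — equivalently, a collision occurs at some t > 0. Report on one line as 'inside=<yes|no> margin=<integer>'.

d = (-10, 8),  |d|² = 164;  R = 2+7 = 9,  c = 164−9² = 83
v_rel = (-4, 2),  |v_rel|² = 20;  v_rel·d = (-4)·(-10) + (2)·(8) = 56
20·t² − 112·t + 83 = 0  ⇒  m = 56² − 20·83 = 1476
m = 1476 > 0,  v_rel·d = 56 > 0  ⇒  inside

inside=yes margin=1476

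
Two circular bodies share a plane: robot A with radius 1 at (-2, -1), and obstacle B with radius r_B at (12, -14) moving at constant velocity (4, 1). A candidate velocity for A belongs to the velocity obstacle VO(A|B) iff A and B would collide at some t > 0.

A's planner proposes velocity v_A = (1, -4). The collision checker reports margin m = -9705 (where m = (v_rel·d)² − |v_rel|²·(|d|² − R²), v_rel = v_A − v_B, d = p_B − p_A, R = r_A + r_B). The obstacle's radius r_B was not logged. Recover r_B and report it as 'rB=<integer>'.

m = -9705
d = (14, -13);  v_rel = (-3, -5),  |v_rel|² = 34
v_rel×d = (-3)·(-13) − (-5)·(14) = 109
since m = R²·34 − 109²:  R² = (11881 + -9705) / 34 = 64
R = √64 = 8  ⇒  r_B = 8 − 1 = 7

rB=7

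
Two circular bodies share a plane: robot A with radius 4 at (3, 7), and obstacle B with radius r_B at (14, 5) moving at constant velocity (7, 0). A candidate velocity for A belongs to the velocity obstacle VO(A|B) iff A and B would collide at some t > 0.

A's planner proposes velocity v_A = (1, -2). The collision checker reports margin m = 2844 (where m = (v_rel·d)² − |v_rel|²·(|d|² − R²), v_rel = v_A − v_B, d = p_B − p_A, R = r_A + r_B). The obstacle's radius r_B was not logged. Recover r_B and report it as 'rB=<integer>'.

m = 2844
d = (11, -2);  v_rel = (-6, -2),  |v_rel|² = 40
v_rel×d = (-6)·(-2) − (-2)·(11) = 34
since m = R²·40 − 34²:  R² = (1156 + 2844) / 40 = 100
R = √100 = 10  ⇒  r_B = 10 − 4 = 6

rB=6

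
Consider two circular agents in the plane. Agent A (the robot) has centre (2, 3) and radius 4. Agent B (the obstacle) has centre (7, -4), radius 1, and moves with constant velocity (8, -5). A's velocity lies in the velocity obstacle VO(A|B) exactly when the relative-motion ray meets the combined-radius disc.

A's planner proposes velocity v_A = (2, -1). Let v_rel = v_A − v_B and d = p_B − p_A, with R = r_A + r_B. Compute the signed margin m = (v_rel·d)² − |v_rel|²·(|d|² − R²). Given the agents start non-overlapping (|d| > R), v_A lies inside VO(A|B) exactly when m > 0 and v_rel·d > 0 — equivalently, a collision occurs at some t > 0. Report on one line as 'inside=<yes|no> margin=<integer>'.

d = (5, -7),  |d|² = 74;  R = 4+1 = 5,  c = 74−5² = 49
v_rel = (-6, 4),  |v_rel|² = 52;  v_rel·d = (-6)·(5) + (4)·(-7) = -58
52·t² + 116·t + 49 = 0  ⇒  m = (-58)² − 52·49 = 816
m = 816 > 0,  v_rel·d = -58 < 0  ⇒  outside

inside=no margin=816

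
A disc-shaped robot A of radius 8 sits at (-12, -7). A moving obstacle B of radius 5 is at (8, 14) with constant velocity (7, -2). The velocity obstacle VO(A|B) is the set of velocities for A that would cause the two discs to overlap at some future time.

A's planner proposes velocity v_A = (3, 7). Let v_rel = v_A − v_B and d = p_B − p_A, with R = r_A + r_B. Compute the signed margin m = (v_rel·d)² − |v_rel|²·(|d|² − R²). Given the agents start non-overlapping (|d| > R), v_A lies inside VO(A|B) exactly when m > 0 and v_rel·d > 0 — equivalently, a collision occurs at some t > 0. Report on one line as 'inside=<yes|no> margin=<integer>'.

d = (20, 21),  |d|² = 841;  R = 8+5 = 13,  c = 841−13² = 672
v_rel = (-4, 9),  |v_rel|² = 97;  v_rel·d = (-4)·(20) + (9)·(21) = 109
97·t² − 218·t + 672 = 0  ⇒  m = 109² − 97·672 = -53303
m = -53303 < 0,  v_rel·d = 109 > 0  ⇒  outside

inside=no margin=-53303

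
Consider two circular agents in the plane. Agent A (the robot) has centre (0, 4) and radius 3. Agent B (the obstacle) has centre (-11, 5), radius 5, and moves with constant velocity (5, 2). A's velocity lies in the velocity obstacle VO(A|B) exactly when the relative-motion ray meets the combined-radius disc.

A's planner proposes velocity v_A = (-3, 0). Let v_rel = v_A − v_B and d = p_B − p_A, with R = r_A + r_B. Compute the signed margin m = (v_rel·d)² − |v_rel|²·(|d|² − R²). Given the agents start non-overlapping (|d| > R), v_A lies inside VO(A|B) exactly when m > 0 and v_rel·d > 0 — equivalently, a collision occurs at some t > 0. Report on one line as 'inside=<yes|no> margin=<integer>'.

d = (-11, 1),  |d|² = 122;  R = 3+5 = 8,  c = 122−8² = 58
v_rel = (-8, -2),  |v_rel|² = 68;  v_rel·d = (-8)·(-11) + (-2)·(1) = 86
68·t² − 172·t + 58 = 0  ⇒  m = 86² − 68·58 = 3452
m = 3452 > 0,  v_rel·d = 86 > 0  ⇒  inside

inside=yes margin=3452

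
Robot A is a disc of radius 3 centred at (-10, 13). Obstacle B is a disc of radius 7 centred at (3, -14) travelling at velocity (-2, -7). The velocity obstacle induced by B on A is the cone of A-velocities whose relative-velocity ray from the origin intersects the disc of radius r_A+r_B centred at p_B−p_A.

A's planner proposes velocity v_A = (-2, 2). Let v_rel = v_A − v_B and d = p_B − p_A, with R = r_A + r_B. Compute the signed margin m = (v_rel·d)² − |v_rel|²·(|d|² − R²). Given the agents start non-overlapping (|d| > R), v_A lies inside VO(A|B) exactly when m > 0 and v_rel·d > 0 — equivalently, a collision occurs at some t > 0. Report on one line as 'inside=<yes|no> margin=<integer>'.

d = (13, -27),  |d|² = 898;  R = 3+7 = 10,  c = 898−10² = 798
v_rel = (0, 9),  |v_rel|² = 81;  v_rel·d = (0)·(13) + (9)·(-27) = -243
81·t² + 486·t + 798 = 0  ⇒  m = (-243)² − 81·798 = -5589
m = -5589 < 0,  v_rel·d = -243 < 0  ⇒  outside

inside=no margin=-5589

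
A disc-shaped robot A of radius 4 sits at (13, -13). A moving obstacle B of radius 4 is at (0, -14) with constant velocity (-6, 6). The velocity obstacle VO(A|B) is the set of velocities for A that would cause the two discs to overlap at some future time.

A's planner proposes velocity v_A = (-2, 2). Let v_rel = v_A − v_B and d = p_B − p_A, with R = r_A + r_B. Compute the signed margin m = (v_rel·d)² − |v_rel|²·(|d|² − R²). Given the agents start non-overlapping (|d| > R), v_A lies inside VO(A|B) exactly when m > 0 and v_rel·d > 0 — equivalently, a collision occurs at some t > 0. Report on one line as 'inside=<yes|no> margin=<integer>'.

d = (-13, -1),  |d|² = 170;  R = 4+4 = 8,  c = 170−8² = 106
v_rel = (4, -4),  |v_rel|² = 32;  v_rel·d = (4)·(-13) + (-4)·(-1) = -48
32·t² + 96·t + 106 = 0  ⇒  m = (-48)² − 32·106 = -1088
m = -1088 < 0,  v_rel·d = -48 < 0  ⇒  outside

inside=no margin=-1088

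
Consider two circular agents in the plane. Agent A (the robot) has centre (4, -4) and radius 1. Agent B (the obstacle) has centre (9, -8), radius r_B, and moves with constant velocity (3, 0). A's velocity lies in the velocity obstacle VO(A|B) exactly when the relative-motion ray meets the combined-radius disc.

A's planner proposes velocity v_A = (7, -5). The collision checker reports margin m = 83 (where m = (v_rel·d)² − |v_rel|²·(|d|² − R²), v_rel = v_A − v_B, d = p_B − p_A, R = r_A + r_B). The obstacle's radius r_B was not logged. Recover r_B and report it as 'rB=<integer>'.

m = 83
d = (5, -4);  v_rel = (4, -5),  |v_rel|² = 41
v_rel×d = (4)·(-4) − (-5)·(5) = 9
since m = R²·41 − 9²:  R² = (81 + 83) / 41 = 4
R = √4 = 2  ⇒  r_B = 2 − 1 = 1

rB=1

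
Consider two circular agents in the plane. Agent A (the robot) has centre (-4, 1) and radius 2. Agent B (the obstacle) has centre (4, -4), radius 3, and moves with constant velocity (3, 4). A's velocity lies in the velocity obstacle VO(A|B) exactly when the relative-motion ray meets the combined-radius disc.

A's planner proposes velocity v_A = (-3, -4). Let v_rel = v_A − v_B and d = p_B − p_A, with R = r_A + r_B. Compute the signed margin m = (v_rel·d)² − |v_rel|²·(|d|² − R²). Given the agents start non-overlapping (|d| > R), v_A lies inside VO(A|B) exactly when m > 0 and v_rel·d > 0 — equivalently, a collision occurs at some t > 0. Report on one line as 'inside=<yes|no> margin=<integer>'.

d = (8, -5),  |d|² = 89;  R = 2+3 = 5,  c = 89−5² = 64
v_rel = (-6, -8),  |v_rel|² = 100;  v_rel·d = (-6)·(8) + (-8)·(-5) = -8
100·t² + 16·t + 64 = 0  ⇒  m = (-8)² − 100·64 = -6336
m = -6336 < 0,  v_rel·d = -8 < 0  ⇒  outside

inside=no margin=-6336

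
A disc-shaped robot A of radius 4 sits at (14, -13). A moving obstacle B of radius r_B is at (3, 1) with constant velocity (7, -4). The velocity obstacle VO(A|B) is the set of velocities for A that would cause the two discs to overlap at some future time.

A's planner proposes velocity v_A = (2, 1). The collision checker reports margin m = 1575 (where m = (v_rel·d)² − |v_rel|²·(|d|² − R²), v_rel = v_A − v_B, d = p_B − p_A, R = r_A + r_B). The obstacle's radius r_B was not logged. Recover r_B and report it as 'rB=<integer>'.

m = 1575
d = (-11, 14);  v_rel = (-5, 5),  |v_rel|² = 50
v_rel×d = (-5)·(14) − (5)·(-11) = -15
since m = R²·50 − (-15)²:  R² = (225 + 1575) / 50 = 36
R = √36 = 6  ⇒  r_B = 6 − 4 = 2

rB=2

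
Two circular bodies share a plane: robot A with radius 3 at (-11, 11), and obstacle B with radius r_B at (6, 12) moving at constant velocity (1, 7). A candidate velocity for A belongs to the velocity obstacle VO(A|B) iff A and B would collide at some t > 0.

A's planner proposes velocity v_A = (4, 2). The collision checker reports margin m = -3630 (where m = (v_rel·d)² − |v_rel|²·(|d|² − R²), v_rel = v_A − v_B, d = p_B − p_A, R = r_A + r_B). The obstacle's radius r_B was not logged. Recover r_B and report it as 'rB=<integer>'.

m = -3630
d = (17, 1);  v_rel = (3, -5),  |v_rel|² = 34
v_rel×d = (3)·(1) − (-5)·(17) = 88
since m = R²·34 − 88²:  R² = (7744 + -3630) / 34 = 121
R = √121 = 11  ⇒  r_B = 11 − 3 = 8

rB=8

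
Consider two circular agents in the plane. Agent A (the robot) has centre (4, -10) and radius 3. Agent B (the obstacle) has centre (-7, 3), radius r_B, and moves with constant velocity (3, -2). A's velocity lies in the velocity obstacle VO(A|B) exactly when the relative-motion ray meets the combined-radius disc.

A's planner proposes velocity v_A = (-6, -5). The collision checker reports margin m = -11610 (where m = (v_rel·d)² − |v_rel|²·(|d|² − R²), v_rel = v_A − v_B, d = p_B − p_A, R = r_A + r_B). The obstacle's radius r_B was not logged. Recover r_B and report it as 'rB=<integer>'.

m = -11610
d = (-11, 13);  v_rel = (-9, -3),  |v_rel|² = 90
v_rel×d = (-9)·(13) − (-3)·(-11) = -150
since m = R²·90 − (-150)²:  R² = (22500 + -11610) / 90 = 121
R = √121 = 11  ⇒  r_B = 11 − 3 = 8

rB=8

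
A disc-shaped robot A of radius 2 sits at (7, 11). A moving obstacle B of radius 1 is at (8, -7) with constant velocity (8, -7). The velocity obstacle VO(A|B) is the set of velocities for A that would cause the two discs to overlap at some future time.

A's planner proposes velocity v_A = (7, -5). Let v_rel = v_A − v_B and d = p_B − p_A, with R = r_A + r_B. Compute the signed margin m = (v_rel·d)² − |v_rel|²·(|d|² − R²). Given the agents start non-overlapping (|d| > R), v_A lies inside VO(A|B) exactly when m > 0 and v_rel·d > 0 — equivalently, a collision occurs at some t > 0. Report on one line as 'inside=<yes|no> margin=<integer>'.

d = (1, -18),  |d|² = 325;  R = 2+1 = 3,  c = 325−3² = 316
v_rel = (-1, 2),  |v_rel|² = 5;  v_rel·d = (-1)·(1) + (2)·(-18) = -37
5·t² + 74·t + 316 = 0  ⇒  m = (-37)² − 5·316 = -211
m = -211 < 0,  v_rel·d = -37 < 0  ⇒  outside

inside=no margin=-211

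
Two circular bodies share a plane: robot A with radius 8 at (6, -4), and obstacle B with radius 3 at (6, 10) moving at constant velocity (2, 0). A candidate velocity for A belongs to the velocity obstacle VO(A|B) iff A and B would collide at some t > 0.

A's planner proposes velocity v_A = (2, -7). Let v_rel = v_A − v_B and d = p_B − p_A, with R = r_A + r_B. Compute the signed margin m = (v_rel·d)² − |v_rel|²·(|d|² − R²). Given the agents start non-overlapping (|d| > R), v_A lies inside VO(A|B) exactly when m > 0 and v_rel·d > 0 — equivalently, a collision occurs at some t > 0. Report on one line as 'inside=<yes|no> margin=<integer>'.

d = (0, 14),  |d|² = 196;  R = 8+3 = 11,  c = 196−11² = 75
v_rel = (0, -7),  |v_rel|² = 49;  v_rel·d = (0)·(0) + (-7)·(14) = -98
49·t² + 196·t + 75 = 0  ⇒  m = (-98)² − 49·75 = 5929
m = 5929 > 0,  v_rel·d = -98 < 0  ⇒  outside

inside=no margin=5929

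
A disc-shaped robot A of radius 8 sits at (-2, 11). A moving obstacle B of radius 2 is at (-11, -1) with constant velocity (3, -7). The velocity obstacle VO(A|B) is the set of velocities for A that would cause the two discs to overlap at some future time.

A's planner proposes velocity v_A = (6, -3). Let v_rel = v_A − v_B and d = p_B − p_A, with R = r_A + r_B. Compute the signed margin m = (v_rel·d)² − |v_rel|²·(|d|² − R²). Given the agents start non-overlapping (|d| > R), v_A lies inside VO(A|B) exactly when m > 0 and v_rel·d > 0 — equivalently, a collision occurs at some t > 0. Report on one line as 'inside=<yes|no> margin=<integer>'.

d = (-9, -12),  |d|² = 225;  R = 8+2 = 10,  c = 225−10² = 125
v_rel = (3, 4),  |v_rel|² = 25;  v_rel·d = (3)·(-9) + (4)·(-12) = -75
25·t² + 150·t + 125 = 0  ⇒  m = (-75)² − 25·125 = 2500
m = 2500 > 0,  v_rel·d = -75 < 0  ⇒  outside

inside=no margin=2500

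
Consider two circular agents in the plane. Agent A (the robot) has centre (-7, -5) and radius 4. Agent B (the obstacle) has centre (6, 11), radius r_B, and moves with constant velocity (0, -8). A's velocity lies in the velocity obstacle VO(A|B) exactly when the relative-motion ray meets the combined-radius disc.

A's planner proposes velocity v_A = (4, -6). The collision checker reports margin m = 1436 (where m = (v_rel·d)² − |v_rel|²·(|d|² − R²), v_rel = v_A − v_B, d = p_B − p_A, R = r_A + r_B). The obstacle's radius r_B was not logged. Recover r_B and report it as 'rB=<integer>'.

m = 1436
d = (13, 16);  v_rel = (4, 2),  |v_rel|² = 20
v_rel×d = (4)·(16) − (2)·(13) = 38
since m = R²·20 − 38²:  R² = (1444 + 1436) / 20 = 144
R = √144 = 12  ⇒  r_B = 12 − 4 = 8

rB=8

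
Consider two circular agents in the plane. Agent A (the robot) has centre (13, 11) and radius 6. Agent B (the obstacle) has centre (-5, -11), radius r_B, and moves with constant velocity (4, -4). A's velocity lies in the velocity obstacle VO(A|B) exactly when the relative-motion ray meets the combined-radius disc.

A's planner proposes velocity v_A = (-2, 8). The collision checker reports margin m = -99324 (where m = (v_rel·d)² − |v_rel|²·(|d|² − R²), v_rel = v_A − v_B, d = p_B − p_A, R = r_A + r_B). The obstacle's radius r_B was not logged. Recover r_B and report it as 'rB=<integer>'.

m = -99324
d = (-18, -22);  v_rel = (-6, 12),  |v_rel|² = 180
v_rel×d = (-6)·(-22) − (12)·(-18) = 348
since m = R²·180 − 348²:  R² = (121104 + -99324) / 180 = 121
R = √121 = 11  ⇒  r_B = 11 − 6 = 5

rB=5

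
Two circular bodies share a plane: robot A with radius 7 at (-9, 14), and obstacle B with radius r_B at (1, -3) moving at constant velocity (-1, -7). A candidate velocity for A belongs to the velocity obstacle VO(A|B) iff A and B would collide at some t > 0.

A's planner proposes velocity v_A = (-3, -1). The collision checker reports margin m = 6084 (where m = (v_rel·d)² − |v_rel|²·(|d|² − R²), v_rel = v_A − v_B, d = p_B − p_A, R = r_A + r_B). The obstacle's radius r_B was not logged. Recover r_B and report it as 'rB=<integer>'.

m = 6084
d = (10, -17);  v_rel = (-2, 6),  |v_rel|² = 40
v_rel×d = (-2)·(-17) − (6)·(10) = -26
since m = R²·40 − (-26)²:  R² = (676 + 6084) / 40 = 169
R = √169 = 13  ⇒  r_B = 13 − 7 = 6

rB=6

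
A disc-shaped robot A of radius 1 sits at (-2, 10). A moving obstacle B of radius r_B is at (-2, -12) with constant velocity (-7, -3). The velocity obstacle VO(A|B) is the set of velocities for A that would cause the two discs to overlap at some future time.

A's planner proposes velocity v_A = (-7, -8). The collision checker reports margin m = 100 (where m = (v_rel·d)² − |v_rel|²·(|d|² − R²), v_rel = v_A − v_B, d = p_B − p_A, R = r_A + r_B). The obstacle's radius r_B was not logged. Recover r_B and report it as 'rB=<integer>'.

m = 100
d = (0, -22);  v_rel = (0, -5),  |v_rel|² = 25
v_rel×d = (0)·(-22) − (-5)·(0) = 0
since m = R²·25 − 0²:  R² = (0 + 100) / 25 = 4
R = √4 = 2  ⇒  r_B = 2 − 1 = 1

rB=1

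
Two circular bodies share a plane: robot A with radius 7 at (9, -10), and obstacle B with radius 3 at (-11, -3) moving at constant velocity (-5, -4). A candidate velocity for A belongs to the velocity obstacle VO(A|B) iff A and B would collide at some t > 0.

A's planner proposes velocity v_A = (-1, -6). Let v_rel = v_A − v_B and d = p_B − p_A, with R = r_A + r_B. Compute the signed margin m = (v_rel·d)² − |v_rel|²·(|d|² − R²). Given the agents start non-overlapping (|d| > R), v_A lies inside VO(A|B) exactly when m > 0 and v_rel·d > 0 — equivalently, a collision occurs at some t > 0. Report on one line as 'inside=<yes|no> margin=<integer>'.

d = (-20, 7),  |d|² = 449;  R = 7+3 = 10,  c = 449−10² = 349
v_rel = (4, -2),  |v_rel|² = 20;  v_rel·d = (4)·(-20) + (-2)·(7) = -94
20·t² + 188·t + 349 = 0  ⇒  m = (-94)² − 20·349 = 1856
m = 1856 > 0,  v_rel·d = -94 < 0  ⇒  outside

inside=no margin=1856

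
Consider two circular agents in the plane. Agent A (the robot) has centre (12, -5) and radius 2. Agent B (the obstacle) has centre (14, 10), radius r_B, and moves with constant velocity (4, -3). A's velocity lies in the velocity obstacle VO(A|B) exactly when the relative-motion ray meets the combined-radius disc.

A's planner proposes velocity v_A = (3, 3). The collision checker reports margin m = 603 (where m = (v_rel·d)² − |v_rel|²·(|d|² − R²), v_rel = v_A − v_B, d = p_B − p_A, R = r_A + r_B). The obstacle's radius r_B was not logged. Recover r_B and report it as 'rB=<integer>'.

m = 603
d = (2, 15);  v_rel = (-1, 6),  |v_rel|² = 37
v_rel×d = (-1)·(15) − (6)·(2) = -27
since m = R²·37 − (-27)²:  R² = (729 + 603) / 37 = 36
R = √36 = 6  ⇒  r_B = 6 − 2 = 4

rB=4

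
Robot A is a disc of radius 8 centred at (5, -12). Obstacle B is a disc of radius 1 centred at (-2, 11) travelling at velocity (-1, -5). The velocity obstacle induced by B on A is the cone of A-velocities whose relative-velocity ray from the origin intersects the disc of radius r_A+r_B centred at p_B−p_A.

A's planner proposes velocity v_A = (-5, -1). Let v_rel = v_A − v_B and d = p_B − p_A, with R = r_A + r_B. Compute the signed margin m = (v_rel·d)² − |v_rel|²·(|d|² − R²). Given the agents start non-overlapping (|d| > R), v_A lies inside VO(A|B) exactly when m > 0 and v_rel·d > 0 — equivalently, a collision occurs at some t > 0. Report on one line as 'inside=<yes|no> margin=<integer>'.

d = (-7, 23),  |d|² = 578;  R = 8+1 = 9,  c = 578−9² = 497
v_rel = (-4, 4),  |v_rel|² = 32;  v_rel·d = (-4)·(-7) + (4)·(23) = 120
32·t² − 240·t + 497 = 0  ⇒  m = 120² − 32·497 = -1504
m = -1504 < 0,  v_rel·d = 120 > 0  ⇒  outside

inside=no margin=-1504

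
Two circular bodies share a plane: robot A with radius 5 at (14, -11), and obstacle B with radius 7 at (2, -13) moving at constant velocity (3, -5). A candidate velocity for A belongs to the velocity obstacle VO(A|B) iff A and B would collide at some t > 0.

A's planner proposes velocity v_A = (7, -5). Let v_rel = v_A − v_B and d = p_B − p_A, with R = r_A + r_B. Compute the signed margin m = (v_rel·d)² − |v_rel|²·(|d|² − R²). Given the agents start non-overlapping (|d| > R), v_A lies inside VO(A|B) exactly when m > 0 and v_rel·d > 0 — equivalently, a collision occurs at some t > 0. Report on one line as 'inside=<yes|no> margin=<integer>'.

d = (-12, -2),  |d|² = 148;  R = 5+7 = 12,  c = 148−12² = 4
v_rel = (4, 0),  |v_rel|² = 16;  v_rel·d = (4)·(-12) + (0)·(-2) = -48
16·t² + 96·t + 4 = 0  ⇒  m = (-48)² − 16·4 = 2240
m = 2240 > 0,  v_rel·d = -48 < 0  ⇒  outside

inside=no margin=2240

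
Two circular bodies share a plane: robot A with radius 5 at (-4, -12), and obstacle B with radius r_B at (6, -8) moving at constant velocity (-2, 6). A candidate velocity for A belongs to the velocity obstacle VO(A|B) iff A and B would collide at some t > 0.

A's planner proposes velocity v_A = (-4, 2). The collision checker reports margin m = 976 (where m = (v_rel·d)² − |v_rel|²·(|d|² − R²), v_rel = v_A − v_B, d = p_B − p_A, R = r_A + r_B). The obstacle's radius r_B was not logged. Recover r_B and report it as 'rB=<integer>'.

m = 976
d = (10, 4);  v_rel = (-2, -4),  |v_rel|² = 20
v_rel×d = (-2)·(4) − (-4)·(10) = 32
since m = R²·20 − 32²:  R² = (1024 + 976) / 20 = 100
R = √100 = 10  ⇒  r_B = 10 − 5 = 5

rB=5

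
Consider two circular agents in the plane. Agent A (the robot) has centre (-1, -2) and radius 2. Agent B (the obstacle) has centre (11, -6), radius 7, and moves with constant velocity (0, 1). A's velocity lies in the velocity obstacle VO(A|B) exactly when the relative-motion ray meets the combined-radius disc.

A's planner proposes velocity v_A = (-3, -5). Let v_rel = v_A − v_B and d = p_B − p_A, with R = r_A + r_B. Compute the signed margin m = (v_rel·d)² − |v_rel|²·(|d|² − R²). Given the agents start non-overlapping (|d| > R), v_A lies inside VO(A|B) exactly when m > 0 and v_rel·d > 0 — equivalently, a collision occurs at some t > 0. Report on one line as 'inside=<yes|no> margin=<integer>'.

d = (12, -4),  |d|² = 160;  R = 2+7 = 9,  c = 160−9² = 79
v_rel = (-3, -6),  |v_rel|² = 45;  v_rel·d = (-3)·(12) + (-6)·(-4) = -12
45·t² + 24·t + 79 = 0  ⇒  m = (-12)² − 45·79 = -3411
m = -3411 < 0,  v_rel·d = -12 < 0  ⇒  outside

inside=no margin=-3411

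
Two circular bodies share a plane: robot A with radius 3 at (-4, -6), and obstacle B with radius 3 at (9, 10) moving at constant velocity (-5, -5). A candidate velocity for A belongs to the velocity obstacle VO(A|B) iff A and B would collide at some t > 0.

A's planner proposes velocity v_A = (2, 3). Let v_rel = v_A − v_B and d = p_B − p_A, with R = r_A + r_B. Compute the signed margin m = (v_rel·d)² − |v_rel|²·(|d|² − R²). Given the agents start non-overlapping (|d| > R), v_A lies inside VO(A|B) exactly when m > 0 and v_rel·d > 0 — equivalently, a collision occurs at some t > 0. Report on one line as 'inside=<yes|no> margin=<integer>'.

d = (13, 16),  |d|² = 425;  R = 3+3 = 6,  c = 425−6² = 389
v_rel = (7, 8),  |v_rel|² = 113;  v_rel·d = (7)·(13) + (8)·(16) = 219
113·t² − 438·t + 389 = 0  ⇒  m = 219² − 113·389 = 4004
m = 4004 > 0,  v_rel·d = 219 > 0  ⇒  inside

inside=yes margin=4004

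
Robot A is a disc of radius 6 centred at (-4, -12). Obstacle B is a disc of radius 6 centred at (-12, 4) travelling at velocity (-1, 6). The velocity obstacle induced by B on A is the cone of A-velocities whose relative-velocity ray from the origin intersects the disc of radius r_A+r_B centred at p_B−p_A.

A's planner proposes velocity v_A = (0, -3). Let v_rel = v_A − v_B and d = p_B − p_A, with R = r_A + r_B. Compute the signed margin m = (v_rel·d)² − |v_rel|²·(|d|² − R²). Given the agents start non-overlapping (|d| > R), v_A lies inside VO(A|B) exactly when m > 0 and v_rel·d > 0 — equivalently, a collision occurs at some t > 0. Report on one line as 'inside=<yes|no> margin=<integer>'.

d = (-8, 16),  |d|² = 320;  R = 6+6 = 12,  c = 320−12² = 176
v_rel = (1, -9),  |v_rel|² = 82;  v_rel·d = (1)·(-8) + (-9)·(16) = -152
82·t² + 304·t + 176 = 0  ⇒  m = (-152)² − 82·176 = 8672
m = 8672 > 0,  v_rel·d = -152 < 0  ⇒  outside

inside=no margin=8672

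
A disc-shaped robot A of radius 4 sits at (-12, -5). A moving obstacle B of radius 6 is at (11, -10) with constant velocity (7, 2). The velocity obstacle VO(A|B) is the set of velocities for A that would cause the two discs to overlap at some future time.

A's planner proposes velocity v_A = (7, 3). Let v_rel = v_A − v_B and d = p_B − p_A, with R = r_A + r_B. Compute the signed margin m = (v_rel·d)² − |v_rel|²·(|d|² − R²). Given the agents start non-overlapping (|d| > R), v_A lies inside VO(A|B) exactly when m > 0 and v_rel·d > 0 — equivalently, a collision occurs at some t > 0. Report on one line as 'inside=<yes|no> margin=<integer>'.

d = (23, -5),  |d|² = 554;  R = 4+6 = 10,  c = 554−10² = 454
v_rel = (0, 1),  |v_rel|² = 1;  v_rel·d = (0)·(23) + (1)·(-5) = -5
1·t² + 10·t + 454 = 0  ⇒  m = (-5)² − 1·454 = -429
m = -429 < 0,  v_rel·d = -5 < 0  ⇒  outside

inside=no margin=-429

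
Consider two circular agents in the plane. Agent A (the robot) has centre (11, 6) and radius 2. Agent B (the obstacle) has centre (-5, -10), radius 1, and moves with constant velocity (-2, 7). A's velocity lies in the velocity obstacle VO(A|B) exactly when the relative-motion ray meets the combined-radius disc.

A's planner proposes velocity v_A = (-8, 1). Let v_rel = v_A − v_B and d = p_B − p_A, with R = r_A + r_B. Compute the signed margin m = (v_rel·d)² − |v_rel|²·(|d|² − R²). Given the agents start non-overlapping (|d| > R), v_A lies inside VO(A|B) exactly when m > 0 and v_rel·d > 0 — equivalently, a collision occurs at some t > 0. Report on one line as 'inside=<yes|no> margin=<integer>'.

d = (-16, -16),  |d|² = 512;  R = 2+1 = 3,  c = 512−3² = 503
v_rel = (-6, -6),  |v_rel|² = 72;  v_rel·d = (-6)·(-16) + (-6)·(-16) = 192
72·t² − 384·t + 503 = 0  ⇒  m = 192² − 72·503 = 648
m = 648 > 0,  v_rel·d = 192 > 0  ⇒  inside

inside=yes margin=648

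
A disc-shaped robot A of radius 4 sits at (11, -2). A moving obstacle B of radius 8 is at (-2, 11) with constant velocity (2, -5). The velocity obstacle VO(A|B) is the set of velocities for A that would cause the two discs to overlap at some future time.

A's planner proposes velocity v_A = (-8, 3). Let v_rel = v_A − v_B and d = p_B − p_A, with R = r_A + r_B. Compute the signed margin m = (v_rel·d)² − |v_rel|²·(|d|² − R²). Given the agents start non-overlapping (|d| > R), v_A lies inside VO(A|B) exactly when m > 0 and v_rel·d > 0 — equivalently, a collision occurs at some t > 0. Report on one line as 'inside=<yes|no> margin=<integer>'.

d = (-13, 13),  |d|² = 338;  R = 4+8 = 12,  c = 338−12² = 194
v_rel = (-10, 8),  |v_rel|² = 164;  v_rel·d = (-10)·(-13) + (8)·(13) = 234
164·t² − 468·t + 194 = 0  ⇒  m = 234² − 164·194 = 22940
m = 22940 > 0,  v_rel·d = 234 > 0  ⇒  inside

inside=yes margin=22940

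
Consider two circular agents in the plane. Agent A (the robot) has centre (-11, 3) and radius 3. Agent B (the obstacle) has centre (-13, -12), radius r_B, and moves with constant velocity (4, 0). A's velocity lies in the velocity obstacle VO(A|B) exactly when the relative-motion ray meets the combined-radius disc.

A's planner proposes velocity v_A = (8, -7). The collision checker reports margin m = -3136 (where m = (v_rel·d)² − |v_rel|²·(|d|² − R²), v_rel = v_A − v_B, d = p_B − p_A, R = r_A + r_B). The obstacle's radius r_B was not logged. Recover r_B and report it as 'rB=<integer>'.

m = -3136
d = (-2, -15);  v_rel = (4, -7),  |v_rel|² = 65
v_rel×d = (4)·(-15) − (-7)·(-2) = -74
since m = R²·65 − (-74)²:  R² = (5476 + -3136) / 65 = 36
R = √36 = 6  ⇒  r_B = 6 − 3 = 3

rB=3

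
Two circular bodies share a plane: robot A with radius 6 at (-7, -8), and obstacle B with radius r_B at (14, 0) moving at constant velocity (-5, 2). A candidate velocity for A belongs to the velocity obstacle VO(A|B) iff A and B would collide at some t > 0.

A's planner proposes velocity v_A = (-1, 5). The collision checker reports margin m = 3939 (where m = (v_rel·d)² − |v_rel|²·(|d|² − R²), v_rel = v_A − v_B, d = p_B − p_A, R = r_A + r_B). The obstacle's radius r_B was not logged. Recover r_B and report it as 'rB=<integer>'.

m = 3939
d = (21, 8);  v_rel = (4, 3),  |v_rel|² = 25
v_rel×d = (4)·(8) − (3)·(21) = -31
since m = R²·25 − (-31)²:  R² = (961 + 3939) / 25 = 196
R = √196 = 14  ⇒  r_B = 14 − 6 = 8

rB=8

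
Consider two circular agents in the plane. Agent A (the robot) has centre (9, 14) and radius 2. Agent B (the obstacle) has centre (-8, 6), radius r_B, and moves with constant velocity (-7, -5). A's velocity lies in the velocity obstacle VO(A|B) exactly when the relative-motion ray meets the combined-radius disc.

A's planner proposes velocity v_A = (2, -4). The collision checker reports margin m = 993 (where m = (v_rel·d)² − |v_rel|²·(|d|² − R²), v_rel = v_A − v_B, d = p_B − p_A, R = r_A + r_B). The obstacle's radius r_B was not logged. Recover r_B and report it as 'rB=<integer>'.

m = 993
d = (-17, -8);  v_rel = (9, 1),  |v_rel|² = 82
v_rel×d = (9)·(-8) − (1)·(-17) = -55
since m = R²·82 − (-55)²:  R² = (3025 + 993) / 82 = 49
R = √49 = 7  ⇒  r_B = 7 − 2 = 5

rB=5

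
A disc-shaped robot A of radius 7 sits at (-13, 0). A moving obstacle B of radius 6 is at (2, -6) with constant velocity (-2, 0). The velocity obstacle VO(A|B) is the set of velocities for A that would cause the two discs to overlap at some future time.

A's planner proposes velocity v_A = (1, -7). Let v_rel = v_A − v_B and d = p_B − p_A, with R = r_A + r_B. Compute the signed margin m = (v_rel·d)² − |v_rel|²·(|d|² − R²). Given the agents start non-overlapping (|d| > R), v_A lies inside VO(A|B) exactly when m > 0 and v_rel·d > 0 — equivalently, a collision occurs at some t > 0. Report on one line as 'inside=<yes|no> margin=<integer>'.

d = (15, -6),  |d|² = 261;  R = 7+6 = 13,  c = 261−13² = 92
v_rel = (3, -7),  |v_rel|² = 58;  v_rel·d = (3)·(15) + (-7)·(-6) = 87
58·t² − 174·t + 92 = 0  ⇒  m = 87² − 58·92 = 2233
m = 2233 > 0,  v_rel·d = 87 > 0  ⇒  inside

inside=yes margin=2233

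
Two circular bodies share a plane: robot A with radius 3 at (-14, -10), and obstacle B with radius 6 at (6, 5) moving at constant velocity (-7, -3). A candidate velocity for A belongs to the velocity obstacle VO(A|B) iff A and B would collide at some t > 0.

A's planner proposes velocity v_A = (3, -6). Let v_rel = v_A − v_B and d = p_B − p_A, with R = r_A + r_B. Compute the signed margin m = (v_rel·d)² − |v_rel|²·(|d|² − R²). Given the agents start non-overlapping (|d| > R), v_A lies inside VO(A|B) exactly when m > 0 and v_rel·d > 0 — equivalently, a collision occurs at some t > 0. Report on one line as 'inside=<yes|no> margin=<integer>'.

d = (20, 15),  |d|² = 625;  R = 3+6 = 9,  c = 625−9² = 544
v_rel = (10, -3),  |v_rel|² = 109;  v_rel·d = (10)·(20) + (-3)·(15) = 155
109·t² − 310·t + 544 = 0  ⇒  m = 155² − 109·544 = -35271
m = -35271 < 0,  v_rel·d = 155 > 0  ⇒  outside

inside=no margin=-35271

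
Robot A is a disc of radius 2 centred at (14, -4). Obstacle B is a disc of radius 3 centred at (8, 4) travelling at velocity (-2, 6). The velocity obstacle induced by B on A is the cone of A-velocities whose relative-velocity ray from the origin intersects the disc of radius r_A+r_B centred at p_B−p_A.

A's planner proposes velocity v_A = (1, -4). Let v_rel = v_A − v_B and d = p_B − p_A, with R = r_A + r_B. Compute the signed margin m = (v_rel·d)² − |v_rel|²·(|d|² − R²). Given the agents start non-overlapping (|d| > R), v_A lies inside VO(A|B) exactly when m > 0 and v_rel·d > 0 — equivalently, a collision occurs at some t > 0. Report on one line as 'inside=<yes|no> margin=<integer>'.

d = (-6, 8),  |d|² = 100;  R = 2+3 = 5,  c = 100−5² = 75
v_rel = (3, -10),  |v_rel|² = 109;  v_rel·d = (3)·(-6) + (-10)·(8) = -98
109·t² + 196·t + 75 = 0  ⇒  m = (-98)² − 109·75 = 1429
m = 1429 > 0,  v_rel·d = -98 < 0  ⇒  outside

inside=no margin=1429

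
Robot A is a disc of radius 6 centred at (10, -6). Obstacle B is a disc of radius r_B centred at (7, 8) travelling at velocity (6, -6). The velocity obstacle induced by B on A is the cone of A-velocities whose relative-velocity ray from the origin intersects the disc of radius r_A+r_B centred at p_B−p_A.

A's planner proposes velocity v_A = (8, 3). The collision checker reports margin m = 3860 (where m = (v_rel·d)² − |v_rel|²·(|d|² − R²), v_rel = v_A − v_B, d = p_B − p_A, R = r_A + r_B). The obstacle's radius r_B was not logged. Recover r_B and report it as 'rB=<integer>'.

m = 3860
d = (-3, 14);  v_rel = (2, 9),  |v_rel|² = 85
v_rel×d = (2)·(14) − (9)·(-3) = 55
since m = R²·85 − 55²:  R² = (3025 + 3860) / 85 = 81
R = √81 = 9  ⇒  r_B = 9 − 6 = 3

rB=3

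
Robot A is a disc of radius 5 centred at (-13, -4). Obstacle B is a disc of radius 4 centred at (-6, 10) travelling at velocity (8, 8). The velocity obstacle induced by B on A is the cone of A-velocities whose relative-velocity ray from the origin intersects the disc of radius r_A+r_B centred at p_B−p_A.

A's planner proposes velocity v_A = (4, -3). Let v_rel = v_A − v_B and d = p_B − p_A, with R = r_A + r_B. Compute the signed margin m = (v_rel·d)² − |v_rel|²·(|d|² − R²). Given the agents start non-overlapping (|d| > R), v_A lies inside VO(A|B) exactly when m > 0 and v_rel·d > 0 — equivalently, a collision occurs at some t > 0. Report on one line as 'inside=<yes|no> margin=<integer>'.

d = (7, 14),  |d|² = 245;  R = 5+4 = 9,  c = 245−9² = 164
v_rel = (-4, -11),  |v_rel|² = 137;  v_rel·d = (-4)·(7) + (-11)·(14) = -182
137·t² + 364·t + 164 = 0  ⇒  m = (-182)² − 137·164 = 10656
m = 10656 > 0,  v_rel·d = -182 < 0  ⇒  outside

inside=no margin=10656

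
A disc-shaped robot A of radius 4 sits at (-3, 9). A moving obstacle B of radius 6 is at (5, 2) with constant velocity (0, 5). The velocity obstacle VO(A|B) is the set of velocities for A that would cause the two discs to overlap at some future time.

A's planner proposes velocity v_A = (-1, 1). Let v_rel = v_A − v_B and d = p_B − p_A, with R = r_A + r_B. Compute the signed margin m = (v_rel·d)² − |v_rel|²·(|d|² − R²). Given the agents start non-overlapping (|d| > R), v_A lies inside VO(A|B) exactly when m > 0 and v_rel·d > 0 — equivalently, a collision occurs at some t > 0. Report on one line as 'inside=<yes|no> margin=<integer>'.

d = (8, -7),  |d|² = 113;  R = 4+6 = 10,  c = 113−10² = 13
v_rel = (-1, -4),  |v_rel|² = 17;  v_rel·d = (-1)·(8) + (-4)·(-7) = 20
17·t² − 40·t + 13 = 0  ⇒  m = 20² − 17·13 = 179
m = 179 > 0,  v_rel·d = 20 > 0  ⇒  inside

inside=yes margin=179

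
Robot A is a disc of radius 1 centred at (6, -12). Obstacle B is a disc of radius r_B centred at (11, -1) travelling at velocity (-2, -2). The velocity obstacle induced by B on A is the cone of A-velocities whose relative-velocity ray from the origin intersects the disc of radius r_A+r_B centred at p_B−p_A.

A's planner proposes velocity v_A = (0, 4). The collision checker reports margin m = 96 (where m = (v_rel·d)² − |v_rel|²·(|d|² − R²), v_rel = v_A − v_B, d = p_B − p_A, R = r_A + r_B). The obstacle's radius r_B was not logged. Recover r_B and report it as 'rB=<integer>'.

m = 96
d = (5, 11);  v_rel = (2, 6),  |v_rel|² = 40
v_rel×d = (2)·(11) − (6)·(5) = -8
since m = R²·40 − (-8)²:  R² = (64 + 96) / 40 = 4
R = √4 = 2  ⇒  r_B = 2 − 1 = 1

rB=1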